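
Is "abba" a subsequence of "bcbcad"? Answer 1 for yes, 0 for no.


Check if "abba" is a subsequence of "bcbcad"
Greedy scan:
  Position 0 ('b'): no match needed
  Position 1 ('c'): no match needed
  Position 2 ('b'): no match needed
  Position 3 ('c'): no match needed
  Position 4 ('a'): matches sub[0] = 'a'
  Position 5 ('d'): no match needed
Only matched 1/4 characters => not a subsequence

0


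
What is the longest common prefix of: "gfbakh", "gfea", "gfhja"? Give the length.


Words: gfbakh, gfea, gfhja
  Position 0: all 'g' => match
  Position 1: all 'f' => match
  Position 2: ('b', 'e', 'h') => mismatch, stop
LCP = "gf" (length 2)

2


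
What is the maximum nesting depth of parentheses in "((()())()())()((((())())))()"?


Input: "((()())()())()((((())())))()"
Tracking depth:
  Position 0 '(': depth becomes 1
  Position 1 '(': depth becomes 2
  Position 2 '(': depth becomes 3
  Position 3 ')': depth becomes 2
  Position 4 '(': depth becomes 3
  Position 5 ')': depth becomes 2
  Position 6 ')': depth becomes 1
  Position 7 '(': depth becomes 2
  Position 8 ')': depth becomes 1
  Position 9 '(': depth becomes 2
  Position 10 ')': depth becomes 1
  Position 11 ')': depth becomes 0
  Position 12 '(': depth becomes 1
  Position 13 ')': depth becomes 0
  Position 14 '(': depth becomes 1
  Position 15 '(': depth becomes 2
  Position 16 '(': depth becomes 3
  Position 17 '(': depth becomes 4
  Position 18 '(': depth becomes 5
  Position 19 ')': depth becomes 4
  Position 20 ')': depth becomes 3
  Position 21 '(': depth becomes 4
  Position 22 ')': depth becomes 3
  Position 23 ')': depth becomes 2
  Position 24 ')': depth becomes 1
  Position 25 ')': depth becomes 0
  Position 26 '(': depth becomes 1
  Position 27 ')': depth becomes 0
Maximum depth reached: 5

5


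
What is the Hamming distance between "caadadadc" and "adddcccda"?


Comparing "caadadadc" and "adddcccda" position by position:
  Position 0: 'c' vs 'a' => differ
  Position 1: 'a' vs 'd' => differ
  Position 2: 'a' vs 'd' => differ
  Position 3: 'd' vs 'd' => same
  Position 4: 'a' vs 'c' => differ
  Position 5: 'd' vs 'c' => differ
  Position 6: 'a' vs 'c' => differ
  Position 7: 'd' vs 'd' => same
  Position 8: 'c' vs 'a' => differ
Total differences (Hamming distance): 7

7


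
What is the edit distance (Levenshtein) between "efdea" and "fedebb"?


Computing edit distance: "efdea" -> "fedebb"
DP table:
           f    e    d    e    b    b
      0    1    2    3    4    5    6
  e   1    1    1    2    3    4    5
  f   2    1    2    2    3    4    5
  d   3    2    2    2    3    4    5
  e   4    3    2    3    2    3    4
  a   5    4    3    3    3    3    4
Edit distance = dp[5][6] = 4

4


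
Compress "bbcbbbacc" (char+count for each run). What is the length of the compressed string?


Input: bbcbbbacc
Runs:
  'b' x 2 => "b2"
  'c' x 1 => "c1"
  'b' x 3 => "b3"
  'a' x 1 => "a1"
  'c' x 2 => "c2"
Compressed: "b2c1b3a1c2"
Compressed length: 10

10


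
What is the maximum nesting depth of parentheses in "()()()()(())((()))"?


Input: "()()()()(())((()))"
Tracking depth:
  Position 0 '(': depth becomes 1
  Position 1 ')': depth becomes 0
  Position 2 '(': depth becomes 1
  Position 3 ')': depth becomes 0
  Position 4 '(': depth becomes 1
  Position 5 ')': depth becomes 0
  Position 6 '(': depth becomes 1
  Position 7 ')': depth becomes 0
  Position 8 '(': depth becomes 1
  Position 9 '(': depth becomes 2
  Position 10 ')': depth becomes 1
  Position 11 ')': depth becomes 0
  Position 12 '(': depth becomes 1
  Position 13 '(': depth becomes 2
  Position 14 '(': depth becomes 3
  Position 15 ')': depth becomes 2
  Position 16 ')': depth becomes 1
  Position 17 ')': depth becomes 0
Maximum depth reached: 3

3


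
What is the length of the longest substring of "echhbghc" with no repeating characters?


Input: "echhbghc"
Sliding window (track last position of each char):
  Position 0 ('e'): window [0,0] length 1 -- new best
  Position 1 ('c'): window [0,1] length 2 -- new best
  Position 2 ('h'): window [0,2] length 3 -- new best
  Position 3 ('h'): repeat (last at 2), move window start to 3
  Position 3 ('h'): window [3,3] length 1
  Position 4 ('b'): window [3,4] length 2
  Position 5 ('g'): window [3,5] length 3
  Position 6 ('h'): repeat (last at 3), move window start to 4
  Position 6 ('h'): window [4,6] length 3
  Position 7 ('c'): window [4,7] length 4 -- new best
Longest substring with no repeats: "bghc" with length 4

4


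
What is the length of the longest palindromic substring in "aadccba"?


Input: "aadccba"
Checking substrings for palindromes:
  [0:2] "aa" (len 2) => palindrome
  [3:5] "cc" (len 2) => palindrome
Longest palindromic substring: "aa" with length 2

2


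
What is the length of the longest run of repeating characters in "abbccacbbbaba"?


Input: "abbccacbbbaba"
Scanning for longest run:
  Position 1 ('b'): new char, reset run to 1
  Position 2 ('b'): continues run of 'b', length=2
  Position 3 ('c'): new char, reset run to 1
  Position 4 ('c'): continues run of 'c', length=2
  Position 5 ('a'): new char, reset run to 1
  Position 6 ('c'): new char, reset run to 1
  Position 7 ('b'): new char, reset run to 1
  Position 8 ('b'): continues run of 'b', length=2
  Position 9 ('b'): continues run of 'b', length=3
  Position 10 ('a'): new char, reset run to 1
  Position 11 ('b'): new char, reset run to 1
  Position 12 ('a'): new char, reset run to 1
Longest run: 'b' with length 3

3


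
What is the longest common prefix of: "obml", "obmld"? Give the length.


Words: obml, obmld
  Position 0: all 'o' => match
  Position 1: all 'b' => match
  Position 2: all 'm' => match
  Position 3: all 'l' => match
LCP = "obml" (length 4)

4


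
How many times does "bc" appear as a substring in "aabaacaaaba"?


Searching for "bc" in "aabaacaaaba"
Scanning each position:
  Position 0: "aa" => no
  Position 1: "ab" => no
  Position 2: "ba" => no
  Position 3: "aa" => no
  Position 4: "ac" => no
  Position 5: "ca" => no
  Position 6: "aa" => no
  Position 7: "aa" => no
  Position 8: "ab" => no
  Position 9: "ba" => no
Total occurrences: 0

0


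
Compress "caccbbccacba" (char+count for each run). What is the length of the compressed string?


Input: caccbbccacba
Runs:
  'c' x 1 => "c1"
  'a' x 1 => "a1"
  'c' x 2 => "c2"
  'b' x 2 => "b2"
  'c' x 2 => "c2"
  'a' x 1 => "a1"
  'c' x 1 => "c1"
  'b' x 1 => "b1"
  'a' x 1 => "a1"
Compressed: "c1a1c2b2c2a1c1b1a1"
Compressed length: 18

18


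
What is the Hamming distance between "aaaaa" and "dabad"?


Comparing "aaaaa" and "dabad" position by position:
  Position 0: 'a' vs 'd' => differ
  Position 1: 'a' vs 'a' => same
  Position 2: 'a' vs 'b' => differ
  Position 3: 'a' vs 'a' => same
  Position 4: 'a' vs 'd' => differ
Total differences (Hamming distance): 3

3


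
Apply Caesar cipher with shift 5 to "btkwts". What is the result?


Caesar cipher: shift "btkwts" by 5
  'b' (pos 1) + 5 = pos 6 = 'g'
  't' (pos 19) + 5 = pos 24 = 'y'
  'k' (pos 10) + 5 = pos 15 = 'p'
  'w' (pos 22) + 5 = pos 1 = 'b'
  't' (pos 19) + 5 = pos 24 = 'y'
  's' (pos 18) + 5 = pos 23 = 'x'
Result: gypbyx

gypbyx


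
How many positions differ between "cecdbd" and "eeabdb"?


Comparing "cecdbd" and "eeabdb" position by position:
  Position 0: 'c' vs 'e' => DIFFER
  Position 1: 'e' vs 'e' => same
  Position 2: 'c' vs 'a' => DIFFER
  Position 3: 'd' vs 'b' => DIFFER
  Position 4: 'b' vs 'd' => DIFFER
  Position 5: 'd' vs 'b' => DIFFER
Positions that differ: 5

5


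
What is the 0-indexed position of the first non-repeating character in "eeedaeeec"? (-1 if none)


Input: eeedaeeec
Character frequencies:
  'a': 1
  'c': 1
  'd': 1
  'e': 6
Scanning left to right for freq == 1:
  Position 0 ('e'): freq=6, skip
  Position 1 ('e'): freq=6, skip
  Position 2 ('e'): freq=6, skip
  Position 3 ('d'): unique! => answer = 3

3


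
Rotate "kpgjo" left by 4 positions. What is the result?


Input: "kpgjo", rotate left by 4
First 4 characters: "kpgj"
Remaining characters: "o"
Concatenate remaining + first: "o" + "kpgj" = "okpgj"

okpgj


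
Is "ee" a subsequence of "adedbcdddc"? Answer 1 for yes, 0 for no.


Check if "ee" is a subsequence of "adedbcdddc"
Greedy scan:
  Position 0 ('a'): no match needed
  Position 1 ('d'): no match needed
  Position 2 ('e'): matches sub[0] = 'e'
  Position 3 ('d'): no match needed
  Position 4 ('b'): no match needed
  Position 5 ('c'): no match needed
  Position 6 ('d'): no match needed
  Position 7 ('d'): no match needed
  Position 8 ('d'): no match needed
  Position 9 ('c'): no match needed
Only matched 1/2 characters => not a subsequence

0


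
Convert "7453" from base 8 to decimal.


Input: "7453" in base 8
Positional expansion:
  Digit '7' (value 7) x 8^3 = 3584
  Digit '4' (value 4) x 8^2 = 256
  Digit '5' (value 5) x 8^1 = 40
  Digit '3' (value 3) x 8^0 = 3
Sum = 3883

3883


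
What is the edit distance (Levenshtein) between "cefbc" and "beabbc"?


Computing edit distance: "cefbc" -> "beabbc"
DP table:
           b    e    a    b    b    c
      0    1    2    3    4    5    6
  c   1    1    2    3    4    5    5
  e   2    2    1    2    3    4    5
  f   3    3    2    2    3    4    5
  b   4    3    3    3    2    3    4
  c   5    4    4    4    3    3    3
Edit distance = dp[5][6] = 3

3


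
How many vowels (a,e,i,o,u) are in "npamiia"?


Input: npamiia
Checking each character:
  'n' at position 0: consonant
  'p' at position 1: consonant
  'a' at position 2: vowel (running total: 1)
  'm' at position 3: consonant
  'i' at position 4: vowel (running total: 2)
  'i' at position 5: vowel (running total: 3)
  'a' at position 6: vowel (running total: 4)
Total vowels: 4

4


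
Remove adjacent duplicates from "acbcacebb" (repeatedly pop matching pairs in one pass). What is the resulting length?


Input: acbcacebb
Stack-based adjacent duplicate removal:
  Read 'a': push. Stack: a
  Read 'c': push. Stack: ac
  Read 'b': push. Stack: acb
  Read 'c': push. Stack: acbc
  Read 'a': push. Stack: acbca
  Read 'c': push. Stack: acbcac
  Read 'e': push. Stack: acbcace
  Read 'b': push. Stack: acbcaceb
  Read 'b': matches stack top 'b' => pop. Stack: acbcace
Final stack: "acbcace" (length 7)

7


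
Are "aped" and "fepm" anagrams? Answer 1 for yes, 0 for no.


Strings: "aped", "fepm"
Sorted first:  adep
Sorted second: efmp
Differ at position 0: 'a' vs 'e' => not anagrams

0


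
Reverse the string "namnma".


Input: namnma
Reading characters right to left:
  Position 5: 'a'
  Position 4: 'm'
  Position 3: 'n'
  Position 2: 'm'
  Position 1: 'a'
  Position 0: 'n'
Reversed: amnman

amnman


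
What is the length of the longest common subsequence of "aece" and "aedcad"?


LCS of "aece" and "aedcad"
DP table:
           a    e    d    c    a    d
      0    0    0    0    0    0    0
  a   0    1    1    1    1    1    1
  e   0    1    2    2    2    2    2
  c   0    1    2    2    3    3    3
  e   0    1    2    2    3    3    3
LCS length = dp[4][6] = 3

3


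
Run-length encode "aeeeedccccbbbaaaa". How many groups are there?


Input: aeeeedccccbbbaaaa
Scanning for consecutive runs:
  Group 1: 'a' x 1 (positions 0-0)
  Group 2: 'e' x 4 (positions 1-4)
  Group 3: 'd' x 1 (positions 5-5)
  Group 4: 'c' x 4 (positions 6-9)
  Group 5: 'b' x 3 (positions 10-12)
  Group 6: 'a' x 4 (positions 13-16)
Total groups: 6

6


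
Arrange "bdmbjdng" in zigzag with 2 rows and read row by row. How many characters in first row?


Zigzag "bdmbjdng" into 2 rows:
Placing characters:
  'b' => row 0
  'd' => row 1
  'm' => row 0
  'b' => row 1
  'j' => row 0
  'd' => row 1
  'n' => row 0
  'g' => row 1
Rows:
  Row 0: "bmjn"
  Row 1: "dbdg"
First row length: 4

4


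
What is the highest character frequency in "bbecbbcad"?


Input: bbecbbcad
Character counts:
  'a': 1
  'b': 4
  'c': 2
  'd': 1
  'e': 1
Maximum frequency: 4

4


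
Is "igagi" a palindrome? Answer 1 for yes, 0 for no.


Input: igagi
Reversed: igagi
  Compare pos 0 ('i') with pos 4 ('i'): match
  Compare pos 1 ('g') with pos 3 ('g'): match
Result: palindrome

1


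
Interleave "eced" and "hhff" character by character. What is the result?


Interleaving "eced" and "hhff":
  Position 0: 'e' from first, 'h' from second => "eh"
  Position 1: 'c' from first, 'h' from second => "ch"
  Position 2: 'e' from first, 'f' from second => "ef"
  Position 3: 'd' from first, 'f' from second => "df"
Result: ehchefdf

ehchefdf


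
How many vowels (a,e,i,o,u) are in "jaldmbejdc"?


Input: jaldmbejdc
Checking each character:
  'j' at position 0: consonant
  'a' at position 1: vowel (running total: 1)
  'l' at position 2: consonant
  'd' at position 3: consonant
  'm' at position 4: consonant
  'b' at position 5: consonant
  'e' at position 6: vowel (running total: 2)
  'j' at position 7: consonant
  'd' at position 8: consonant
  'c' at position 9: consonant
Total vowels: 2

2


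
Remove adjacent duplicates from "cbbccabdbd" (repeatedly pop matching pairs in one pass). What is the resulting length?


Input: cbbccabdbd
Stack-based adjacent duplicate removal:
  Read 'c': push. Stack: c
  Read 'b': push. Stack: cb
  Read 'b': matches stack top 'b' => pop. Stack: c
  Read 'c': matches stack top 'c' => pop. Stack: (empty)
  Read 'c': push. Stack: c
  Read 'a': push. Stack: ca
  Read 'b': push. Stack: cab
  Read 'd': push. Stack: cabd
  Read 'b': push. Stack: cabdb
  Read 'd': push. Stack: cabdbd
Final stack: "cabdbd" (length 6)

6


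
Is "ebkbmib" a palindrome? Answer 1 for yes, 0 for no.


Input: ebkbmib
Reversed: bimbkbe
  Compare pos 0 ('e') with pos 6 ('b'): MISMATCH
  Compare pos 1 ('b') with pos 5 ('i'): MISMATCH
  Compare pos 2 ('k') with pos 4 ('m'): MISMATCH
Result: not a palindrome

0


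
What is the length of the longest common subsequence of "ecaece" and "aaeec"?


LCS of "ecaece" and "aaeec"
DP table:
           a    a    e    e    c
      0    0    0    0    0    0
  e   0    0    0    1    1    1
  c   0    0    0    1    1    2
  a   0    1    1    1    1    2
  e   0    1    1    2    2    2
  c   0    1    1    2    2    3
  e   0    1    1    2    3    3
LCS length = dp[6][5] = 3

3


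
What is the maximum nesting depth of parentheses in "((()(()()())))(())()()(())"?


Input: "((()(()()())))(())()()(())"
Tracking depth:
  Position 0 '(': depth becomes 1
  Position 1 '(': depth becomes 2
  Position 2 '(': depth becomes 3
  Position 3 ')': depth becomes 2
  Position 4 '(': depth becomes 3
  Position 5 '(': depth becomes 4
  Position 6 ')': depth becomes 3
  Position 7 '(': depth becomes 4
  Position 8 ')': depth becomes 3
  Position 9 '(': depth becomes 4
  Position 10 ')': depth becomes 3
  Position 11 ')': depth becomes 2
  Position 12 ')': depth becomes 1
  Position 13 ')': depth becomes 0
  Position 14 '(': depth becomes 1
  Position 15 '(': depth becomes 2
  Position 16 ')': depth becomes 1
  Position 17 ')': depth becomes 0
  Position 18 '(': depth becomes 1
  Position 19 ')': depth becomes 0
  Position 20 '(': depth becomes 1
  Position 21 ')': depth becomes 0
  Position 22 '(': depth becomes 1
  Position 23 '(': depth becomes 2
  Position 24 ')': depth becomes 1
  Position 25 ')': depth becomes 0
Maximum depth reached: 4

4


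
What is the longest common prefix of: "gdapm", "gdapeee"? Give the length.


Words: gdapm, gdapeee
  Position 0: all 'g' => match
  Position 1: all 'd' => match
  Position 2: all 'a' => match
  Position 3: all 'p' => match
  Position 4: ('m', 'e') => mismatch, stop
LCP = "gdap" (length 4)

4


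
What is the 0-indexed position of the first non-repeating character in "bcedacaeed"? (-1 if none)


Input: bcedacaeed
Character frequencies:
  'a': 2
  'b': 1
  'c': 2
  'd': 2
  'e': 3
Scanning left to right for freq == 1:
  Position 0 ('b'): unique! => answer = 0

0


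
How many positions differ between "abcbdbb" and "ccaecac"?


Comparing "abcbdbb" and "ccaecac" position by position:
  Position 0: 'a' vs 'c' => DIFFER
  Position 1: 'b' vs 'c' => DIFFER
  Position 2: 'c' vs 'a' => DIFFER
  Position 3: 'b' vs 'e' => DIFFER
  Position 4: 'd' vs 'c' => DIFFER
  Position 5: 'b' vs 'a' => DIFFER
  Position 6: 'b' vs 'c' => DIFFER
Positions that differ: 7

7


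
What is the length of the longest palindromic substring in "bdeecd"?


Input: "bdeecd"
Checking substrings for palindromes:
  [2:4] "ee" (len 2) => palindrome
Longest palindromic substring: "ee" with length 2

2


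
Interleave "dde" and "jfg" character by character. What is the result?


Interleaving "dde" and "jfg":
  Position 0: 'd' from first, 'j' from second => "dj"
  Position 1: 'd' from first, 'f' from second => "df"
  Position 2: 'e' from first, 'g' from second => "eg"
Result: djdfeg

djdfeg


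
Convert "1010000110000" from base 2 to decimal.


Input: "1010000110000" in base 2
Positional expansion:
  Digit '1' (value 1) x 2^12 = 4096
  Digit '0' (value 0) x 2^11 = 0
  Digit '1' (value 1) x 2^10 = 1024
  Digit '0' (value 0) x 2^9 = 0
  Digit '0' (value 0) x 2^8 = 0
  Digit '0' (value 0) x 2^7 = 0
  Digit '0' (value 0) x 2^6 = 0
  Digit '1' (value 1) x 2^5 = 32
  Digit '1' (value 1) x 2^4 = 16
  Digit '0' (value 0) x 2^3 = 0
  Digit '0' (value 0) x 2^2 = 0
  Digit '0' (value 0) x 2^1 = 0
  Digit '0' (value 0) x 2^0 = 0
Sum = 5168

5168


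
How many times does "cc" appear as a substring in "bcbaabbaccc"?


Searching for "cc" in "bcbaabbaccc"
Scanning each position:
  Position 0: "bc" => no
  Position 1: "cb" => no
  Position 2: "ba" => no
  Position 3: "aa" => no
  Position 4: "ab" => no
  Position 5: "bb" => no
  Position 6: "ba" => no
  Position 7: "ac" => no
  Position 8: "cc" => MATCH
  Position 9: "cc" => MATCH
Total occurrences: 2

2


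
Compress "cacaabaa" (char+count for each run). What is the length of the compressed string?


Input: cacaabaa
Runs:
  'c' x 1 => "c1"
  'a' x 1 => "a1"
  'c' x 1 => "c1"
  'a' x 2 => "a2"
  'b' x 1 => "b1"
  'a' x 2 => "a2"
Compressed: "c1a1c1a2b1a2"
Compressed length: 12

12


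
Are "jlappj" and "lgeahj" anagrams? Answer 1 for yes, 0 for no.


Strings: "jlappj", "lgeahj"
Sorted first:  ajjlpp
Sorted second: aeghjl
Differ at position 1: 'j' vs 'e' => not anagrams

0


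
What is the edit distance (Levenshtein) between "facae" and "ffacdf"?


Computing edit distance: "facae" -> "ffacdf"
DP table:
           f    f    a    c    d    f
      0    1    2    3    4    5    6
  f   1    0    1    2    3    4    5
  a   2    1    1    1    2    3    4
  c   3    2    2    2    1    2    3
  a   4    3    3    2    2    2    3
  e   5    4    4    3    3    3    3
Edit distance = dp[5][6] = 3

3


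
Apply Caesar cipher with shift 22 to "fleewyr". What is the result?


Caesar cipher: shift "fleewyr" by 22
  'f' (pos 5) + 22 = pos 1 = 'b'
  'l' (pos 11) + 22 = pos 7 = 'h'
  'e' (pos 4) + 22 = pos 0 = 'a'
  'e' (pos 4) + 22 = pos 0 = 'a'
  'w' (pos 22) + 22 = pos 18 = 's'
  'y' (pos 24) + 22 = pos 20 = 'u'
  'r' (pos 17) + 22 = pos 13 = 'n'
Result: bhaasun

bhaasun


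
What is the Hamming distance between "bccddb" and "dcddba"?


Comparing "bccddb" and "dcddba" position by position:
  Position 0: 'b' vs 'd' => differ
  Position 1: 'c' vs 'c' => same
  Position 2: 'c' vs 'd' => differ
  Position 3: 'd' vs 'd' => same
  Position 4: 'd' vs 'b' => differ
  Position 5: 'b' vs 'a' => differ
Total differences (Hamming distance): 4

4


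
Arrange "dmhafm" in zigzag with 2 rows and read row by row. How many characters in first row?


Zigzag "dmhafm" into 2 rows:
Placing characters:
  'd' => row 0
  'm' => row 1
  'h' => row 0
  'a' => row 1
  'f' => row 0
  'm' => row 1
Rows:
  Row 0: "dhf"
  Row 1: "mam"
First row length: 3

3


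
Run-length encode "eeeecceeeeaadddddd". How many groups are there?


Input: eeeecceeeeaadddddd
Scanning for consecutive runs:
  Group 1: 'e' x 4 (positions 0-3)
  Group 2: 'c' x 2 (positions 4-5)
  Group 3: 'e' x 4 (positions 6-9)
  Group 4: 'a' x 2 (positions 10-11)
  Group 5: 'd' x 6 (positions 12-17)
Total groups: 5

5


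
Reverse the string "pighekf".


Input: pighekf
Reading characters right to left:
  Position 6: 'f'
  Position 5: 'k'
  Position 4: 'e'
  Position 3: 'h'
  Position 2: 'g'
  Position 1: 'i'
  Position 0: 'p'
Reversed: fkehgip

fkehgip


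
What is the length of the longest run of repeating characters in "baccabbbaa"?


Input: "baccabbbaa"
Scanning for longest run:
  Position 1 ('a'): new char, reset run to 1
  Position 2 ('c'): new char, reset run to 1
  Position 3 ('c'): continues run of 'c', length=2
  Position 4 ('a'): new char, reset run to 1
  Position 5 ('b'): new char, reset run to 1
  Position 6 ('b'): continues run of 'b', length=2
  Position 7 ('b'): continues run of 'b', length=3
  Position 8 ('a'): new char, reset run to 1
  Position 9 ('a'): continues run of 'a', length=2
Longest run: 'b' with length 3

3


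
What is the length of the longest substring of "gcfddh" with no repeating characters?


Input: "gcfddh"
Sliding window (track last position of each char):
  Position 0 ('g'): window [0,0] length 1 -- new best
  Position 1 ('c'): window [0,1] length 2 -- new best
  Position 2 ('f'): window [0,2] length 3 -- new best
  Position 3 ('d'): window [0,3] length 4 -- new best
  Position 4 ('d'): repeat (last at 3), move window start to 4
  Position 4 ('d'): window [4,4] length 1
  Position 5 ('h'): window [4,5] length 2
Longest substring with no repeats: "gcfd" with length 4

4


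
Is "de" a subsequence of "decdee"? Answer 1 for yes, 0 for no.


Check if "de" is a subsequence of "decdee"
Greedy scan:
  Position 0 ('d'): matches sub[0] = 'd'
  Position 1 ('e'): matches sub[1] = 'e'
  Position 2 ('c'): no match needed
  Position 3 ('d'): no match needed
  Position 4 ('e'): no match needed
  Position 5 ('e'): no match needed
All 2 characters matched => is a subsequence

1


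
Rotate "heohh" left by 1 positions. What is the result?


Input: "heohh", rotate left by 1
First 1 characters: "h"
Remaining characters: "eohh"
Concatenate remaining + first: "eohh" + "h" = "eohhh"

eohhh


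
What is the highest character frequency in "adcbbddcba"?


Input: adcbbddcba
Character counts:
  'a': 2
  'b': 3
  'c': 2
  'd': 3
Maximum frequency: 3

3


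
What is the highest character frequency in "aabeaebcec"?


Input: aabeaebcec
Character counts:
  'a': 3
  'b': 2
  'c': 2
  'e': 3
Maximum frequency: 3

3


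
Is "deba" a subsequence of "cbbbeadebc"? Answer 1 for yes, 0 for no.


Check if "deba" is a subsequence of "cbbbeadebc"
Greedy scan:
  Position 0 ('c'): no match needed
  Position 1 ('b'): no match needed
  Position 2 ('b'): no match needed
  Position 3 ('b'): no match needed
  Position 4 ('e'): no match needed
  Position 5 ('a'): no match needed
  Position 6 ('d'): matches sub[0] = 'd'
  Position 7 ('e'): matches sub[1] = 'e'
  Position 8 ('b'): matches sub[2] = 'b'
  Position 9 ('c'): no match needed
Only matched 3/4 characters => not a subsequence

0


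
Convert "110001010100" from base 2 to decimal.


Input: "110001010100" in base 2
Positional expansion:
  Digit '1' (value 1) x 2^11 = 2048
  Digit '1' (value 1) x 2^10 = 1024
  Digit '0' (value 0) x 2^9 = 0
  Digit '0' (value 0) x 2^8 = 0
  Digit '0' (value 0) x 2^7 = 0
  Digit '1' (value 1) x 2^6 = 64
  Digit '0' (value 0) x 2^5 = 0
  Digit '1' (value 1) x 2^4 = 16
  Digit '0' (value 0) x 2^3 = 0
  Digit '1' (value 1) x 2^2 = 4
  Digit '0' (value 0) x 2^1 = 0
  Digit '0' (value 0) x 2^0 = 0
Sum = 3156

3156


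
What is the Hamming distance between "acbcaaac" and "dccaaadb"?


Comparing "acbcaaac" and "dccaaadb" position by position:
  Position 0: 'a' vs 'd' => differ
  Position 1: 'c' vs 'c' => same
  Position 2: 'b' vs 'c' => differ
  Position 3: 'c' vs 'a' => differ
  Position 4: 'a' vs 'a' => same
  Position 5: 'a' vs 'a' => same
  Position 6: 'a' vs 'd' => differ
  Position 7: 'c' vs 'b' => differ
Total differences (Hamming distance): 5

5


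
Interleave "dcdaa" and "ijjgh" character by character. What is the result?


Interleaving "dcdaa" and "ijjgh":
  Position 0: 'd' from first, 'i' from second => "di"
  Position 1: 'c' from first, 'j' from second => "cj"
  Position 2: 'd' from first, 'j' from second => "dj"
  Position 3: 'a' from first, 'g' from second => "ag"
  Position 4: 'a' from first, 'h' from second => "ah"
Result: dicjdjagah

dicjdjagah


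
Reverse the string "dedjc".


Input: dedjc
Reading characters right to left:
  Position 4: 'c'
  Position 3: 'j'
  Position 2: 'd'
  Position 1: 'e'
  Position 0: 'd'
Reversed: cjded

cjded


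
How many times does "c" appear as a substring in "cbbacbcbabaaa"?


Searching for "c" in "cbbacbcbabaaa"
Scanning each position:
  Position 0: "c" => MATCH
  Position 1: "b" => no
  Position 2: "b" => no
  Position 3: "a" => no
  Position 4: "c" => MATCH
  Position 5: "b" => no
  Position 6: "c" => MATCH
  Position 7: "b" => no
  Position 8: "a" => no
  Position 9: "b" => no
  Position 10: "a" => no
  Position 11: "a" => no
  Position 12: "a" => no
Total occurrences: 3

3


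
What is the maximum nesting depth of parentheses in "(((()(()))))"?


Input: "(((()(()))))"
Tracking depth:
  Position 0 '(': depth becomes 1
  Position 1 '(': depth becomes 2
  Position 2 '(': depth becomes 3
  Position 3 '(': depth becomes 4
  Position 4 ')': depth becomes 3
  Position 5 '(': depth becomes 4
  Position 6 '(': depth becomes 5
  Position 7 ')': depth becomes 4
  Position 8 ')': depth becomes 3
  Position 9 ')': depth becomes 2
  Position 10 ')': depth becomes 1
  Position 11 ')': depth becomes 0
Maximum depth reached: 5

5


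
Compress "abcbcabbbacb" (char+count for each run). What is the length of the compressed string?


Input: abcbcabbbacb
Runs:
  'a' x 1 => "a1"
  'b' x 1 => "b1"
  'c' x 1 => "c1"
  'b' x 1 => "b1"
  'c' x 1 => "c1"
  'a' x 1 => "a1"
  'b' x 3 => "b3"
  'a' x 1 => "a1"
  'c' x 1 => "c1"
  'b' x 1 => "b1"
Compressed: "a1b1c1b1c1a1b3a1c1b1"
Compressed length: 20

20


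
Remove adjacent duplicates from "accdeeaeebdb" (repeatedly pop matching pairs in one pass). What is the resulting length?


Input: accdeeaeebdb
Stack-based adjacent duplicate removal:
  Read 'a': push. Stack: a
  Read 'c': push. Stack: ac
  Read 'c': matches stack top 'c' => pop. Stack: a
  Read 'd': push. Stack: ad
  Read 'e': push. Stack: ade
  Read 'e': matches stack top 'e' => pop. Stack: ad
  Read 'a': push. Stack: ada
  Read 'e': push. Stack: adae
  Read 'e': matches stack top 'e' => pop. Stack: ada
  Read 'b': push. Stack: adab
  Read 'd': push. Stack: adabd
  Read 'b': push. Stack: adabdb
Final stack: "adabdb" (length 6)

6


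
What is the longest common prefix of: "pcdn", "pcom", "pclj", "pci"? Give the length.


Words: pcdn, pcom, pclj, pci
  Position 0: all 'p' => match
  Position 1: all 'c' => match
  Position 2: ('d', 'o', 'l', 'i') => mismatch, stop
LCP = "pc" (length 2)

2


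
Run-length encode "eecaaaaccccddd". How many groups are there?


Input: eecaaaaccccddd
Scanning for consecutive runs:
  Group 1: 'e' x 2 (positions 0-1)
  Group 2: 'c' x 1 (positions 2-2)
  Group 3: 'a' x 4 (positions 3-6)
  Group 4: 'c' x 4 (positions 7-10)
  Group 5: 'd' x 3 (positions 11-13)
Total groups: 5

5


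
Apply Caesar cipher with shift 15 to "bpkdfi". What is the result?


Caesar cipher: shift "bpkdfi" by 15
  'b' (pos 1) + 15 = pos 16 = 'q'
  'p' (pos 15) + 15 = pos 4 = 'e'
  'k' (pos 10) + 15 = pos 25 = 'z'
  'd' (pos 3) + 15 = pos 18 = 's'
  'f' (pos 5) + 15 = pos 20 = 'u'
  'i' (pos 8) + 15 = pos 23 = 'x'
Result: qezsux

qezsux


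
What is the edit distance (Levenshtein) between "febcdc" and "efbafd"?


Computing edit distance: "febcdc" -> "efbafd"
DP table:
           e    f    b    a    f    d
      0    1    2    3    4    5    6
  f   1    1    1    2    3    4    5
  e   2    1    2    2    3    4    5
  b   3    2    2    2    3    4    5
  c   4    3    3    3    3    4    5
  d   5    4    4    4    4    4    4
  c   6    5    5    5    5    5    5
Edit distance = dp[6][6] = 5

5


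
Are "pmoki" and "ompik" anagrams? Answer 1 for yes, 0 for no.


Strings: "pmoki", "ompik"
Sorted first:  ikmop
Sorted second: ikmop
Sorted forms match => anagrams

1


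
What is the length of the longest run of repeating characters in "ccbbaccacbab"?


Input: "ccbbaccacbab"
Scanning for longest run:
  Position 1 ('c'): continues run of 'c', length=2
  Position 2 ('b'): new char, reset run to 1
  Position 3 ('b'): continues run of 'b', length=2
  Position 4 ('a'): new char, reset run to 1
  Position 5 ('c'): new char, reset run to 1
  Position 6 ('c'): continues run of 'c', length=2
  Position 7 ('a'): new char, reset run to 1
  Position 8 ('c'): new char, reset run to 1
  Position 9 ('b'): new char, reset run to 1
  Position 10 ('a'): new char, reset run to 1
  Position 11 ('b'): new char, reset run to 1
Longest run: 'c' with length 2

2


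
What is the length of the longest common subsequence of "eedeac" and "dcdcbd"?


LCS of "eedeac" and "dcdcbd"
DP table:
           d    c    d    c    b    d
      0    0    0    0    0    0    0
  e   0    0    0    0    0    0    0
  e   0    0    0    0    0    0    0
  d   0    1    1    1    1    1    1
  e   0    1    1    1    1    1    1
  a   0    1    1    1    1    1    1
  c   0    1    2    2    2    2    2
LCS length = dp[6][6] = 2

2


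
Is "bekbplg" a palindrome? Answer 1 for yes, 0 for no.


Input: bekbplg
Reversed: glpbkeb
  Compare pos 0 ('b') with pos 6 ('g'): MISMATCH
  Compare pos 1 ('e') with pos 5 ('l'): MISMATCH
  Compare pos 2 ('k') with pos 4 ('p'): MISMATCH
Result: not a palindrome

0


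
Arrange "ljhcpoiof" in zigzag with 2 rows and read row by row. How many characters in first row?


Zigzag "ljhcpoiof" into 2 rows:
Placing characters:
  'l' => row 0
  'j' => row 1
  'h' => row 0
  'c' => row 1
  'p' => row 0
  'o' => row 1
  'i' => row 0
  'o' => row 1
  'f' => row 0
Rows:
  Row 0: "lhpif"
  Row 1: "jcoo"
First row length: 5

5


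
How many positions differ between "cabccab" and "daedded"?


Comparing "cabccab" and "daedded" position by position:
  Position 0: 'c' vs 'd' => DIFFER
  Position 1: 'a' vs 'a' => same
  Position 2: 'b' vs 'e' => DIFFER
  Position 3: 'c' vs 'd' => DIFFER
  Position 4: 'c' vs 'd' => DIFFER
  Position 5: 'a' vs 'e' => DIFFER
  Position 6: 'b' vs 'd' => DIFFER
Positions that differ: 6

6


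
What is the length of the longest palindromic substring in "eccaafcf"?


Input: "eccaafcf"
Checking substrings for palindromes:
  [5:8] "fcf" (len 3) => palindrome
  [1:3] "cc" (len 2) => palindrome
  [3:5] "aa" (len 2) => palindrome
Longest palindromic substring: "fcf" with length 3

3


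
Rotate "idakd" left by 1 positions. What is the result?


Input: "idakd", rotate left by 1
First 1 characters: "i"
Remaining characters: "dakd"
Concatenate remaining + first: "dakd" + "i" = "dakdi"

dakdi


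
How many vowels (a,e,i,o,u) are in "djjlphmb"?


Input: djjlphmb
Checking each character:
  'd' at position 0: consonant
  'j' at position 1: consonant
  'j' at position 2: consonant
  'l' at position 3: consonant
  'p' at position 4: consonant
  'h' at position 5: consonant
  'm' at position 6: consonant
  'b' at position 7: consonant
Total vowels: 0

0


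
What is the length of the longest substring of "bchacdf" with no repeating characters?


Input: "bchacdf"
Sliding window (track last position of each char):
  Position 0 ('b'): window [0,0] length 1 -- new best
  Position 1 ('c'): window [0,1] length 2 -- new best
  Position 2 ('h'): window [0,2] length 3 -- new best
  Position 3 ('a'): window [0,3] length 4 -- new best
  Position 4 ('c'): repeat (last at 1), move window start to 2
  Position 4 ('c'): window [2,4] length 3
  Position 5 ('d'): window [2,5] length 4
  Position 6 ('f'): window [2,6] length 5 -- new best
Longest substring with no repeats: "hacdf" with length 5

5


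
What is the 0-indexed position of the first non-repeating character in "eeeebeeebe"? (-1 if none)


Input: eeeebeeebe
Character frequencies:
  'b': 2
  'e': 8
Scanning left to right for freq == 1:
  Position 0 ('e'): freq=8, skip
  Position 1 ('e'): freq=8, skip
  Position 2 ('e'): freq=8, skip
  Position 3 ('e'): freq=8, skip
  Position 4 ('b'): freq=2, skip
  Position 5 ('e'): freq=8, skip
  Position 6 ('e'): freq=8, skip
  Position 7 ('e'): freq=8, skip
  Position 8 ('b'): freq=2, skip
  Position 9 ('e'): freq=8, skip
  No unique character found => answer = -1

-1


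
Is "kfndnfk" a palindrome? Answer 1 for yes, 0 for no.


Input: kfndnfk
Reversed: kfndnfk
  Compare pos 0 ('k') with pos 6 ('k'): match
  Compare pos 1 ('f') with pos 5 ('f'): match
  Compare pos 2 ('n') with pos 4 ('n'): match
Result: palindrome

1


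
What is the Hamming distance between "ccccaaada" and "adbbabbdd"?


Comparing "ccccaaada" and "adbbabbdd" position by position:
  Position 0: 'c' vs 'a' => differ
  Position 1: 'c' vs 'd' => differ
  Position 2: 'c' vs 'b' => differ
  Position 3: 'c' vs 'b' => differ
  Position 4: 'a' vs 'a' => same
  Position 5: 'a' vs 'b' => differ
  Position 6: 'a' vs 'b' => differ
  Position 7: 'd' vs 'd' => same
  Position 8: 'a' vs 'd' => differ
Total differences (Hamming distance): 7

7


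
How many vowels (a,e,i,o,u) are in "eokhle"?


Input: eokhle
Checking each character:
  'e' at position 0: vowel (running total: 1)
  'o' at position 1: vowel (running total: 2)
  'k' at position 2: consonant
  'h' at position 3: consonant
  'l' at position 4: consonant
  'e' at position 5: vowel (running total: 3)
Total vowels: 3

3


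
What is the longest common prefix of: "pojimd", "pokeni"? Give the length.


Words: pojimd, pokeni
  Position 0: all 'p' => match
  Position 1: all 'o' => match
  Position 2: ('j', 'k') => mismatch, stop
LCP = "po" (length 2)

2


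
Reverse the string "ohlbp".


Input: ohlbp
Reading characters right to left:
  Position 4: 'p'
  Position 3: 'b'
  Position 2: 'l'
  Position 1: 'h'
  Position 0: 'o'
Reversed: pblho

pblho


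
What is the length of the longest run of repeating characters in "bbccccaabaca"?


Input: "bbccccaabaca"
Scanning for longest run:
  Position 1 ('b'): continues run of 'b', length=2
  Position 2 ('c'): new char, reset run to 1
  Position 3 ('c'): continues run of 'c', length=2
  Position 4 ('c'): continues run of 'c', length=3
  Position 5 ('c'): continues run of 'c', length=4
  Position 6 ('a'): new char, reset run to 1
  Position 7 ('a'): continues run of 'a', length=2
  Position 8 ('b'): new char, reset run to 1
  Position 9 ('a'): new char, reset run to 1
  Position 10 ('c'): new char, reset run to 1
  Position 11 ('a'): new char, reset run to 1
Longest run: 'c' with length 4

4


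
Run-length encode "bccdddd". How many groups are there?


Input: bccdddd
Scanning for consecutive runs:
  Group 1: 'b' x 1 (positions 0-0)
  Group 2: 'c' x 2 (positions 1-2)
  Group 3: 'd' x 4 (positions 3-6)
Total groups: 3

3


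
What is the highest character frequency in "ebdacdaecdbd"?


Input: ebdacdaecdbd
Character counts:
  'a': 2
  'b': 2
  'c': 2
  'd': 4
  'e': 2
Maximum frequency: 4

4


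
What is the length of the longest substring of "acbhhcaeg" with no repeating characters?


Input: "acbhhcaeg"
Sliding window (track last position of each char):
  Position 0 ('a'): window [0,0] length 1 -- new best
  Position 1 ('c'): window [0,1] length 2 -- new best
  Position 2 ('b'): window [0,2] length 3 -- new best
  Position 3 ('h'): window [0,3] length 4 -- new best
  Position 4 ('h'): repeat (last at 3), move window start to 4
  Position 4 ('h'): window [4,4] length 1
  Position 5 ('c'): window [4,5] length 2
  Position 6 ('a'): window [4,6] length 3
  Position 7 ('e'): window [4,7] length 4
  Position 8 ('g'): window [4,8] length 5 -- new best
Longest substring with no repeats: "hcaeg" with length 5

5


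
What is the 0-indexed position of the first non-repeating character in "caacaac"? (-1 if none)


Input: caacaac
Character frequencies:
  'a': 4
  'c': 3
Scanning left to right for freq == 1:
  Position 0 ('c'): freq=3, skip
  Position 1 ('a'): freq=4, skip
  Position 2 ('a'): freq=4, skip
  Position 3 ('c'): freq=3, skip
  Position 4 ('a'): freq=4, skip
  Position 5 ('a'): freq=4, skip
  Position 6 ('c'): freq=3, skip
  No unique character found => answer = -1

-1


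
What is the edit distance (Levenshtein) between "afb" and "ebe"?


Computing edit distance: "afb" -> "ebe"
DP table:
           e    b    e
      0    1    2    3
  a   1    1    2    3
  f   2    2    2    3
  b   3    3    2    3
Edit distance = dp[3][3] = 3

3


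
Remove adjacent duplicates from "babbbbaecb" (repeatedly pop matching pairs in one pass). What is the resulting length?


Input: babbbbaecb
Stack-based adjacent duplicate removal:
  Read 'b': push. Stack: b
  Read 'a': push. Stack: ba
  Read 'b': push. Stack: bab
  Read 'b': matches stack top 'b' => pop. Stack: ba
  Read 'b': push. Stack: bab
  Read 'b': matches stack top 'b' => pop. Stack: ba
  Read 'a': matches stack top 'a' => pop. Stack: b
  Read 'e': push. Stack: be
  Read 'c': push. Stack: bec
  Read 'b': push. Stack: becb
Final stack: "becb" (length 4)

4


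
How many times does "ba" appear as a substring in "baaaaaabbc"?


Searching for "ba" in "baaaaaabbc"
Scanning each position:
  Position 0: "ba" => MATCH
  Position 1: "aa" => no
  Position 2: "aa" => no
  Position 3: "aa" => no
  Position 4: "aa" => no
  Position 5: "aa" => no
  Position 6: "ab" => no
  Position 7: "bb" => no
  Position 8: "bc" => no
Total occurrences: 1

1


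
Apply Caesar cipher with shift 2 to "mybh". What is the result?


Caesar cipher: shift "mybh" by 2
  'm' (pos 12) + 2 = pos 14 = 'o'
  'y' (pos 24) + 2 = pos 0 = 'a'
  'b' (pos 1) + 2 = pos 3 = 'd'
  'h' (pos 7) + 2 = pos 9 = 'j'
Result: oadj

oadj


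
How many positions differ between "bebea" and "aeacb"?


Comparing "bebea" and "aeacb" position by position:
  Position 0: 'b' vs 'a' => DIFFER
  Position 1: 'e' vs 'e' => same
  Position 2: 'b' vs 'a' => DIFFER
  Position 3: 'e' vs 'c' => DIFFER
  Position 4: 'a' vs 'b' => DIFFER
Positions that differ: 4

4


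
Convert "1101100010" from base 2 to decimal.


Input: "1101100010" in base 2
Positional expansion:
  Digit '1' (value 1) x 2^9 = 512
  Digit '1' (value 1) x 2^8 = 256
  Digit '0' (value 0) x 2^7 = 0
  Digit '1' (value 1) x 2^6 = 64
  Digit '1' (value 1) x 2^5 = 32
  Digit '0' (value 0) x 2^4 = 0
  Digit '0' (value 0) x 2^3 = 0
  Digit '0' (value 0) x 2^2 = 0
  Digit '1' (value 1) x 2^1 = 2
  Digit '0' (value 0) x 2^0 = 0
Sum = 866

866


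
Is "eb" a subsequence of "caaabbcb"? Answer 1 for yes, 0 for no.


Check if "eb" is a subsequence of "caaabbcb"
Greedy scan:
  Position 0 ('c'): no match needed
  Position 1 ('a'): no match needed
  Position 2 ('a'): no match needed
  Position 3 ('a'): no match needed
  Position 4 ('b'): no match needed
  Position 5 ('b'): no match needed
  Position 6 ('c'): no match needed
  Position 7 ('b'): no match needed
Only matched 0/2 characters => not a subsequence

0


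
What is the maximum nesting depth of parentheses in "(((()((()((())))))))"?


Input: "(((()((()((())))))))"
Tracking depth:
  Position 0 '(': depth becomes 1
  Position 1 '(': depth becomes 2
  Position 2 '(': depth becomes 3
  Position 3 '(': depth becomes 4
  Position 4 ')': depth becomes 3
  Position 5 '(': depth becomes 4
  Position 6 '(': depth becomes 5
  Position 7 '(': depth becomes 6
  Position 8 ')': depth becomes 5
  Position 9 '(': depth becomes 6
  Position 10 '(': depth becomes 7
  Position 11 '(': depth becomes 8
  Position 12 ')': depth becomes 7
  Position 13 ')': depth becomes 6
  Position 14 ')': depth becomes 5
  Position 15 ')': depth becomes 4
  Position 16 ')': depth becomes 3
  Position 17 ')': depth becomes 2
  Position 18 ')': depth becomes 1
  Position 19 ')': depth becomes 0
Maximum depth reached: 8

8


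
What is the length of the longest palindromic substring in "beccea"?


Input: "beccea"
Checking substrings for palindromes:
  [1:5] "ecce" (len 4) => palindrome
  [2:4] "cc" (len 2) => palindrome
Longest palindromic substring: "ecce" with length 4

4
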